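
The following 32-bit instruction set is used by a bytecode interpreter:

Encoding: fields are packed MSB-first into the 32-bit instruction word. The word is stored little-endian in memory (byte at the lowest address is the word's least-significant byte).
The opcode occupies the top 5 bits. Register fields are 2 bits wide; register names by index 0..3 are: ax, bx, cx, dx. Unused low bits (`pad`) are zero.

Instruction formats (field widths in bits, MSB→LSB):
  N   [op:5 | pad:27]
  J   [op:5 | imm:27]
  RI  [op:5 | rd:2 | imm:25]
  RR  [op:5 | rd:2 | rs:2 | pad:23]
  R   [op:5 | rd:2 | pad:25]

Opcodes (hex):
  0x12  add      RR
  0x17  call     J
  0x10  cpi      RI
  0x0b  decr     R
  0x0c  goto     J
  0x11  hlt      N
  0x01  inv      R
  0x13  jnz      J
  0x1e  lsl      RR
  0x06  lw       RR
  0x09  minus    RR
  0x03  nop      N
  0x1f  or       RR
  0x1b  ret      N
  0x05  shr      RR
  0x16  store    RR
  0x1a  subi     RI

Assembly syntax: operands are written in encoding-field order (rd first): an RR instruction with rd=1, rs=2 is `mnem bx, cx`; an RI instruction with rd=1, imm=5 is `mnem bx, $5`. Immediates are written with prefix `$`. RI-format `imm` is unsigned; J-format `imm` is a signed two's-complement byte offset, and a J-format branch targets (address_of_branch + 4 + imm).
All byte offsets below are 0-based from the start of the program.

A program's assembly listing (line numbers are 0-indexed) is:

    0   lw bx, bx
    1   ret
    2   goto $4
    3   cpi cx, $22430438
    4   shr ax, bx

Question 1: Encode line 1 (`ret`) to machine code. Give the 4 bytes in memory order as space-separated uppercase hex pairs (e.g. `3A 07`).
00 00 00 D8

1. ret fields op=0x1b:5|pad=0:27 → word d8000000h → 00 00 00 d8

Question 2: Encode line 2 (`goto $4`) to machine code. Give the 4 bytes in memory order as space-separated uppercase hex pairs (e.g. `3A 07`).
line 2 (goto): pack op=0xc:5|imm=4:27 = 0x60000004; little→ 04 00 00 60

04 00 00 60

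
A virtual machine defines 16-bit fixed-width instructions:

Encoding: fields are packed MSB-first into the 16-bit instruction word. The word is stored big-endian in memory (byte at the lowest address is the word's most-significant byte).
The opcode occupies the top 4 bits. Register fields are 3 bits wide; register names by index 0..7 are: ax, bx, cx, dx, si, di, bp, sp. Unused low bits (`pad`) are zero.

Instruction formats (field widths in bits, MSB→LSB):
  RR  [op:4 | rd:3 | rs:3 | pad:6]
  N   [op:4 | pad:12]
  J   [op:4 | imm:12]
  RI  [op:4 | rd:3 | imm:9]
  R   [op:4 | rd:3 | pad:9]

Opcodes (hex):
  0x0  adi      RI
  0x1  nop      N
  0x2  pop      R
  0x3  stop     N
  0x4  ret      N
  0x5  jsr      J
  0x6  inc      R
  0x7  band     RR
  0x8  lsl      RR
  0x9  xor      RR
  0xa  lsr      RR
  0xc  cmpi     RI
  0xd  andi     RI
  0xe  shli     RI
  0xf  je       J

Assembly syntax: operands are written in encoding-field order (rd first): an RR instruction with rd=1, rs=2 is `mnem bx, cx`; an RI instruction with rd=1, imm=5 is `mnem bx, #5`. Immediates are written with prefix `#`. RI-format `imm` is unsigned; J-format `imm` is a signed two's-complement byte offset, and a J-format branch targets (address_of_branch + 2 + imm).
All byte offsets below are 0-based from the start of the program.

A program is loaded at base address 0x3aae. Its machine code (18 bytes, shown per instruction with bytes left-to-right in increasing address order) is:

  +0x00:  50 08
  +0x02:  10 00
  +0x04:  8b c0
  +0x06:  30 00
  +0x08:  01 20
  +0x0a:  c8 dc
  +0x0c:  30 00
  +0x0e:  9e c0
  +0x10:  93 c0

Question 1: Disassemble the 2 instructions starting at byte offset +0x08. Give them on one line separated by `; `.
adi ax, #288; cmpi si, #220

off 0x08: read 01 20 as big → 0x0120
  top 4b → 0x0 → adi [RI]
  rd: (w>>9)&0x7=0x0 → ax
  imm: (w>>0)&0x1ff=0x120 → #288
off 0x0a: read c8 dc as big → 0xc8dc
  top 4b → 0xc → cmpi [RI]
  rd: (w>>9)&0x7=0x4 → si
  imm: (w>>0)&0x1ff=0xdc → #220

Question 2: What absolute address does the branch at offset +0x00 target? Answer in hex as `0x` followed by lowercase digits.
[00] 50 08 → 0x5008
  op=0x5008>>12=0x5 ⇒ jsr (J)
  imm: (w>>0)&0xfff=0x8 → #8
  target = base 0x3aae + off 0x00 + 2 + imm 8 = 0x3ab8

0x3ab8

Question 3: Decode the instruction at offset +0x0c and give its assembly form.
off 0x0c: read 30 00 as big → 0x3000
  opcode bits[15:12]=0x3: stop/N

stop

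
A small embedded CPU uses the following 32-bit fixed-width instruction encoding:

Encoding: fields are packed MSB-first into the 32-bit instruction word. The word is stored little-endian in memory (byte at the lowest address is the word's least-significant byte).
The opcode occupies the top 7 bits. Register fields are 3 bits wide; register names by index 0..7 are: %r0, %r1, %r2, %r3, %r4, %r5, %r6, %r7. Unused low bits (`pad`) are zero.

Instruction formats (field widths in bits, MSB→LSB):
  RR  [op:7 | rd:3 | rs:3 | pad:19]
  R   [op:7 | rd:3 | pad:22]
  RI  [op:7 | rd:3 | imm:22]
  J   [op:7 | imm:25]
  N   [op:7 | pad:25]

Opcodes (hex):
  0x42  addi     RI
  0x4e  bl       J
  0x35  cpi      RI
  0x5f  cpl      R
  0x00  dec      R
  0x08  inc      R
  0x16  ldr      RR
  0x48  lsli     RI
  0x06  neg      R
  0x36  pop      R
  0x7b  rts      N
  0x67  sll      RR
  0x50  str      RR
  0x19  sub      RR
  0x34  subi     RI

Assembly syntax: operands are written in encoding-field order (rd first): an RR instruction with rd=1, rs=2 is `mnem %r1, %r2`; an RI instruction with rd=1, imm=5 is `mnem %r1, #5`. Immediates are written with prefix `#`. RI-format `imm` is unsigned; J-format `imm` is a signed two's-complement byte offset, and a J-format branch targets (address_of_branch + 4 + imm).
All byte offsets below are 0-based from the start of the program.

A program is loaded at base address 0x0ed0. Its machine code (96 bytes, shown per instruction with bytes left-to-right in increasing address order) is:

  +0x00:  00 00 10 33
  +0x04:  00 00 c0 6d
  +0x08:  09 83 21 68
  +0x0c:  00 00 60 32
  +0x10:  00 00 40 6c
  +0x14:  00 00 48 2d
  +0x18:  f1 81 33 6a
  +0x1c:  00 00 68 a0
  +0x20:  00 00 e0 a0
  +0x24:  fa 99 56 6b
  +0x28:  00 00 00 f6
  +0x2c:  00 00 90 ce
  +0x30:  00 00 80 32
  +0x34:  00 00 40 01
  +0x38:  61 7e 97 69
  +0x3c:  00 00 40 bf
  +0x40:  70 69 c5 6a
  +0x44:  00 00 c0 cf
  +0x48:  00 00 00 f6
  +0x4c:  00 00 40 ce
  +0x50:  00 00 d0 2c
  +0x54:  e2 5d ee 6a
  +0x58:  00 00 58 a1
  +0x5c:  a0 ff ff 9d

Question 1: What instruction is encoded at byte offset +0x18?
off 0x18: read f1 81 33 6a as little → 0x6a3381f1
  top 7b → 0x35 → cpi [RI]
  rd: (w>>22)&0x7=0x0 → %r0
  imm: (w>>0)&0x3fffff=0x3381f1 → #3375601

cpi %r0, #3375601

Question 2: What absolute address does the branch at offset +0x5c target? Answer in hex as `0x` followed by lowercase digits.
[5c] a0 ff ff 9d → 0x9dffffa0
  opcode bits[31:25]=0x4e: bl/J
  imm: (w>>0)&0x1ffffff=0x1ffffa0 (s25→-96) → #-96
  target = base 0x0ed0 + off 0x5c + 4 + imm -96 = 0x0ed0

0x0ed0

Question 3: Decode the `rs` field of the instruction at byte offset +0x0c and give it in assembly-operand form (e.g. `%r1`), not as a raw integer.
+0x0c: 00 00 60 32 ⇒ word 0x32600000 (little)
  opcode bits[31:25]=0x19: sub/RR
  [24:22] rd=1 = %r1
  [21:19] rs=4 = %r4

%r4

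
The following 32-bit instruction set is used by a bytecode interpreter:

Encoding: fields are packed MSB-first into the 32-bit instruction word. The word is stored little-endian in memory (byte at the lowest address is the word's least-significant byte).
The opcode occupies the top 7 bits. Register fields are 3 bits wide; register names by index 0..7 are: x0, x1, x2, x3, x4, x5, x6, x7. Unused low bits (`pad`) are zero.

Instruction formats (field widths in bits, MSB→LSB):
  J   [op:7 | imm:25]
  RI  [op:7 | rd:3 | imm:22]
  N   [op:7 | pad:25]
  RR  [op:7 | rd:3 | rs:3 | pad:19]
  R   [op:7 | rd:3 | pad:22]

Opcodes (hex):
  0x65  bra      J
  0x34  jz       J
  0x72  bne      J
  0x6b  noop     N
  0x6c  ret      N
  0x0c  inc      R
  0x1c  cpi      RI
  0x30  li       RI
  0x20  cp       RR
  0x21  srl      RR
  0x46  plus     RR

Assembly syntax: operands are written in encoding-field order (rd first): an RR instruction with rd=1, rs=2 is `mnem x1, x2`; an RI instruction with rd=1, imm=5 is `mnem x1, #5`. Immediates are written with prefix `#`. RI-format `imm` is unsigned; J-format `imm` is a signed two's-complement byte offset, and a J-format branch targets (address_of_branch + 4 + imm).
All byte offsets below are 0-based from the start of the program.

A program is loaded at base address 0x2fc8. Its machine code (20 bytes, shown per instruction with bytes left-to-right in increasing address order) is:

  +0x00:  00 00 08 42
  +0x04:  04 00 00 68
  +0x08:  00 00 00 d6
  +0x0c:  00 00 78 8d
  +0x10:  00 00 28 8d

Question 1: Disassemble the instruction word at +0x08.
@+08  little-endian(00 00 00 d6) = 0xd6000000
  top 7b → 0x6b → noop [N]

noop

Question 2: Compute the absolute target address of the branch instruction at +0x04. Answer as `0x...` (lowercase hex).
0x2fd4

@+04  little-endian(04 00 00 68) = 0x68000004
  top 7b → 0x34 → jz [J]
  imm@[24:0]=0x4 ⇒ #4
  target = base 0x2fc8 + off 0x04 + 4 + imm 4 = 0x2fd4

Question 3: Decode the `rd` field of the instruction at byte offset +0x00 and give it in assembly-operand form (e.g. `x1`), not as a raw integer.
x0

off 0x00: read 00 00 08 42 as little → 0x42080000
  top 7b → 0x21 → srl [RR]
  rd@[24:22]=0x0 ⇒ x0
  rs@[21:19]=0x1 ⇒ x1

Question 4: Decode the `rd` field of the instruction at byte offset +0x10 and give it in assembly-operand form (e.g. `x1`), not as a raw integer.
x4

@+10  little-endian(00 00 28 8d) = 0x8d280000
  top 7b → 0x46 → plus [RR]
  rd: (w>>22)&0x7=0x4 → x4
  rs: (w>>19)&0x7=0x5 → x5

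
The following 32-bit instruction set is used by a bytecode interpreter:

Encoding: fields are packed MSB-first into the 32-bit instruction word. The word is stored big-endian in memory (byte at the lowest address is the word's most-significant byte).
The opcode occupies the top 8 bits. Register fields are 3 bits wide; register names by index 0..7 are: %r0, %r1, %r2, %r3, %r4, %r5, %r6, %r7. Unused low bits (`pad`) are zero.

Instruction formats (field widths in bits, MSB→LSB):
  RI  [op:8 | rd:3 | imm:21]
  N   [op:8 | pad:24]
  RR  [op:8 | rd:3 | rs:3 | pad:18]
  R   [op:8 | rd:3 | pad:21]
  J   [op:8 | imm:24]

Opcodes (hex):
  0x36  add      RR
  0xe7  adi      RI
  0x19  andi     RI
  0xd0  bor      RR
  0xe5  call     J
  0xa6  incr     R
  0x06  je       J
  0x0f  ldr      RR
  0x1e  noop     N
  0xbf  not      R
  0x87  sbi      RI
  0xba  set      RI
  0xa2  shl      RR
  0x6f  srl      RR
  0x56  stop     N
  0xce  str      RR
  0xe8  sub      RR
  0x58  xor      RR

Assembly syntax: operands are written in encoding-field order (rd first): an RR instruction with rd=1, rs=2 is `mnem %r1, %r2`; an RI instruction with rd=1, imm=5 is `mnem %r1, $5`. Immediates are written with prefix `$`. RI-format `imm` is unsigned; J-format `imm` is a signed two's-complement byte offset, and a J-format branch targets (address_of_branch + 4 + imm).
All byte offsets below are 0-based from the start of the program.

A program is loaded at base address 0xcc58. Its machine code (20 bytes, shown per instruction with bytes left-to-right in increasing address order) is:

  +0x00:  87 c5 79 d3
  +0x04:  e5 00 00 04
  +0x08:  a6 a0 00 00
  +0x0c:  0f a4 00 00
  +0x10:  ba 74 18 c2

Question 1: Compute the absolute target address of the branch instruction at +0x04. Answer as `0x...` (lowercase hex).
0xcc64

+0x04: e5 00 00 04 ⇒ word 0xe5000004 (big)
  opcode bits[31:24]=0xe5: call/J
  imm@[23:0]=0x4 ⇒ $4
  target = base 0xcc58 + off 0x04 + 4 + imm 4 = 0xcc64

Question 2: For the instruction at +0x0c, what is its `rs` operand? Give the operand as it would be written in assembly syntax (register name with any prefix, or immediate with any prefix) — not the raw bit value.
+0x0c: 0f a4 00 00 ⇒ word 0x0fa40000 (big)
  top 8b → 0xf → ldr [RR]
  [23:21] rd=5 = %r5
  [20:18] rs=1 = %r1

%r1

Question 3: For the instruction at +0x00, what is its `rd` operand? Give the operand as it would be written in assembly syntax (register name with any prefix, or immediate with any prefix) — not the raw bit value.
@+00  big-endian(87 c5 79 d3) = 0x87c579d3
  op=0x87c579d3>>24=0x87 ⇒ sbi (RI)
  [23:21] rd=6 = %r6
  [20:0] imm=358867 = $358867

%r6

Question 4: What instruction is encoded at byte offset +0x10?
set %r3, $1317058

off 0x10: read ba 74 18 c2 as big → 0xba7418c2
  op=0xba7418c2>>24=0xba ⇒ set (RI)
  rd: (w>>21)&0x7=0x3 → %r3
  imm: (w>>0)&0x1fffff=0x1418c2 → $1317058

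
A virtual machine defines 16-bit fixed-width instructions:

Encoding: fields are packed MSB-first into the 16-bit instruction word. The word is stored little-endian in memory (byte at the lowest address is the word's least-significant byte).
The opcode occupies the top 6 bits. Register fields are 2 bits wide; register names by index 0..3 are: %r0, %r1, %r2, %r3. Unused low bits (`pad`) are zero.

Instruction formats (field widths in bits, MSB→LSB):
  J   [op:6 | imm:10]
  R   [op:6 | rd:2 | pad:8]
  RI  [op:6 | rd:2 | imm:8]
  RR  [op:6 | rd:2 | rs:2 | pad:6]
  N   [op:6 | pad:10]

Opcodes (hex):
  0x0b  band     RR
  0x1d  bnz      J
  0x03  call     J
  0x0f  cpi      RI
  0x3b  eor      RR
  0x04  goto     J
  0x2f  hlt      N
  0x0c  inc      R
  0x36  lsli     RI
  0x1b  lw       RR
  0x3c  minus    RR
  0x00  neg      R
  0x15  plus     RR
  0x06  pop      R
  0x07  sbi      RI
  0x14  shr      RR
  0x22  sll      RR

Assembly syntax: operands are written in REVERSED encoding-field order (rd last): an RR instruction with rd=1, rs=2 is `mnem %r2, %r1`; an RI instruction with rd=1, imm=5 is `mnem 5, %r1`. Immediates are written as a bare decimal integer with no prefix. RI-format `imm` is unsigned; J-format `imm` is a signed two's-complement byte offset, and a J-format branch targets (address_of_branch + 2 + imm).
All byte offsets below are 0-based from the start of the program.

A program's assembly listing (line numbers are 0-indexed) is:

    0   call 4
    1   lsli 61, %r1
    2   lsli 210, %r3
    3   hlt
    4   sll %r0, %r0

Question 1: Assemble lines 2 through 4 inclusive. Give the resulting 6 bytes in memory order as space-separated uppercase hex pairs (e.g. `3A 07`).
line 2 (lsli): pack op=0x36:6|rd=3:2|imm=210:8 = 0xdbd2; little→ d2 db
line 3 (hlt): pack op=0x2f:6|pad=0:10 = 0xbc00; little→ 00 bc
line 4 (sll): pack op=0x22:6|rd=0:2|rs=0:2|pad=0:6 = 0x8800; little→ 00 88

D2 DB 00 BC 00 88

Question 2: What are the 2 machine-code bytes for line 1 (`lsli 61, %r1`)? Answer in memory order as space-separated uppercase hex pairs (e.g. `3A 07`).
L1: lsli op=0x36:6|rd=1:2|imm=61:8 ⇒ 0xd93d ⇒ little 3d d9

3D D9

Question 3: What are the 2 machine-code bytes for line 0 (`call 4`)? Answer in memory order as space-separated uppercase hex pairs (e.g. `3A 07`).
04 0C

line 0 (call): pack op=0x3:6|imm=4:10 = 0x0c04; little→ 04 0c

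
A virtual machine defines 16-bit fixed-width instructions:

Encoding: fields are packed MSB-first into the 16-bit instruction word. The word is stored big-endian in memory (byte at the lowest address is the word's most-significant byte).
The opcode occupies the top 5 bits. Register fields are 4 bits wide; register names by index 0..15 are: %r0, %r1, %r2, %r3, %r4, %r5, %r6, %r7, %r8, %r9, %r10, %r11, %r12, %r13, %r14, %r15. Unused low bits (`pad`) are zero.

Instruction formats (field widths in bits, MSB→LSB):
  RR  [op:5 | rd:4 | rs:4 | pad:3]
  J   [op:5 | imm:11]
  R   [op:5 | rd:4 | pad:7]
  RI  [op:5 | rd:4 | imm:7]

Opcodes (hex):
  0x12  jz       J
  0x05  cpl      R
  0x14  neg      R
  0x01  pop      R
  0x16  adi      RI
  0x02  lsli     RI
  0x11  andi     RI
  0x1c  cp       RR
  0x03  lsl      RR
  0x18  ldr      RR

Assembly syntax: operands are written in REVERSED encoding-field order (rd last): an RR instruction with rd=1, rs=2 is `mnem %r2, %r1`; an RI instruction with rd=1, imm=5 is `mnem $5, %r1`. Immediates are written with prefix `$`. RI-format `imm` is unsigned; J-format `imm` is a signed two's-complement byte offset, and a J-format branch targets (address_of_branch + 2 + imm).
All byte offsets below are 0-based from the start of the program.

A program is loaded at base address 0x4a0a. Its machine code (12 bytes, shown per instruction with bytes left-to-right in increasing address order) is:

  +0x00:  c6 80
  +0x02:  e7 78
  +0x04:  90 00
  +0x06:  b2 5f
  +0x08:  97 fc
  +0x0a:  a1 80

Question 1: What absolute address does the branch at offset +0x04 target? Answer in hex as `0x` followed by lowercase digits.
0x4a10

[04] 90 00 → 0x9000
  op=0x9000>>11=0x12 ⇒ jz (J)
  imm: (w>>0)&0x7ff=0x0 → $0
  target = base 0x4a0a + off 0x04 + 2 + imm 0 = 0x4a10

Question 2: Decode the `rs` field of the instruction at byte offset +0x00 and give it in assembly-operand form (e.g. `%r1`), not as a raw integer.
+0x00: c6 80 ⇒ word 0xc680 (big)
  op=0xc680>>11=0x18 ⇒ ldr (RR)
  [10:7] rd=13 = %r13
  [6:3] rs=0 = %r0

%r0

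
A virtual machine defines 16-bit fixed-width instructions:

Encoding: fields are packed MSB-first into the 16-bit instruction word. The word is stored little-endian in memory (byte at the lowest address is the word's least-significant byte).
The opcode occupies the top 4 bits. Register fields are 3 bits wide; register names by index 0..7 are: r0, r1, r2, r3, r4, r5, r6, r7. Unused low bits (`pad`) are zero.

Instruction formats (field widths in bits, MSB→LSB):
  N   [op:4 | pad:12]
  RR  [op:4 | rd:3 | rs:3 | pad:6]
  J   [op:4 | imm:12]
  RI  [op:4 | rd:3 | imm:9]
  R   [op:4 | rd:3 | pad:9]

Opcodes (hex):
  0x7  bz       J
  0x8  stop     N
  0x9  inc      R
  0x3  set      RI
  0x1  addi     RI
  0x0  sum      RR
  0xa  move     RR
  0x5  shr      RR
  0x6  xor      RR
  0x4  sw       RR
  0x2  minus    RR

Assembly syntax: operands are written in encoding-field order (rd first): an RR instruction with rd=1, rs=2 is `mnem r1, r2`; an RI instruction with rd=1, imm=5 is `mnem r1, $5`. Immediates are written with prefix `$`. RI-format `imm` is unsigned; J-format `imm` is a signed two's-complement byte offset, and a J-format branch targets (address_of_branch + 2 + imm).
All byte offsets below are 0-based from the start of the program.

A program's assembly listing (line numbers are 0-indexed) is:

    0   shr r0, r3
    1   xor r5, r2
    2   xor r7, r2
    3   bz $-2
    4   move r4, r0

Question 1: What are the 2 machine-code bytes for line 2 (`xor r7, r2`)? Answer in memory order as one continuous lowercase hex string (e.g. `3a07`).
806e

line 2 (xor): pack op=0x6:4|rd=7:3|rs=2:3|pad=0:6 = 0x6e80; little→ 80 6e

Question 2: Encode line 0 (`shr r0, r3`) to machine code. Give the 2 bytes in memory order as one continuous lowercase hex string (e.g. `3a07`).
L0: shr op=0x5:4|rd=0:3|rs=3:3|pad=0:6 ⇒ 0x50c0 ⇒ little c0 50

c050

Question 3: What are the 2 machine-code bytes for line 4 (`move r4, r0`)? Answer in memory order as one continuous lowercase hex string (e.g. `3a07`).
L4: move op=0xa:4|rd=4:3|rs=0:3|pad=0:6 ⇒ 0xa800 ⇒ little 00 a8

00a8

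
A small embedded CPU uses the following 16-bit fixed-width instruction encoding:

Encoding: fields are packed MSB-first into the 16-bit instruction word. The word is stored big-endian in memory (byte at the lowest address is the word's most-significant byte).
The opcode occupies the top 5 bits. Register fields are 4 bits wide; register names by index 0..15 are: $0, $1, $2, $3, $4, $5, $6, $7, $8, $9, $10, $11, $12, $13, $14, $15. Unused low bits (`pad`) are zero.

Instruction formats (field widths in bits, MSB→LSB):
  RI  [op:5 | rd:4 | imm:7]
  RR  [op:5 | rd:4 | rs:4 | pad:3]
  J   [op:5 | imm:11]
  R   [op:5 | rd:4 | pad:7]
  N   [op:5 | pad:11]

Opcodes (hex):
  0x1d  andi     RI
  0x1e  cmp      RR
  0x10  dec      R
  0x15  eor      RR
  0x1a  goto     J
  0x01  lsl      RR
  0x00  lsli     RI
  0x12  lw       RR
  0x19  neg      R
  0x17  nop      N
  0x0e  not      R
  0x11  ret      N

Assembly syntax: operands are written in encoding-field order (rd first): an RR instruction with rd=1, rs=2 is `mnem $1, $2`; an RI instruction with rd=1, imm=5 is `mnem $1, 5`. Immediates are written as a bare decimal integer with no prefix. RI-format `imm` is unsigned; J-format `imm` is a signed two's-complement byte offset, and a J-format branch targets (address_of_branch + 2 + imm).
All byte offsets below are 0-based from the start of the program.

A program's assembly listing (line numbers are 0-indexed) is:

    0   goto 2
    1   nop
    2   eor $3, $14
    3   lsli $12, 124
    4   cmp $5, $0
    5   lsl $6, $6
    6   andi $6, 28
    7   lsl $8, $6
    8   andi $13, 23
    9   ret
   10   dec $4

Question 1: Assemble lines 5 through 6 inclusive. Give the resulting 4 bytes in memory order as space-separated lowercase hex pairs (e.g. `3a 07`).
line 5 (lsl): pack op=0x1:5|rd=6:4|rs=6:4|pad=0:3 = 0x0b30; big→ 0b 30
line 6 (andi): pack op=0x1d:5|rd=6:4|imm=28:7 = 0xeb1c; big→ eb 1c

0b 30 eb 1c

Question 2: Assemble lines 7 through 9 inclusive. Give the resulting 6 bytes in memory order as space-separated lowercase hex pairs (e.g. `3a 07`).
7. lsl fields op=0x1:5|rd=8:4|rs=6:4|pad=0:3 → word 0c30h → 0c 30
8. andi fields op=0x1d:5|rd=13:4|imm=23:7 → word ee97h → ee 97
9. ret fields op=0x11:5|pad=0:11 → word 8800h → 88 00

0c 30 ee 97 88 00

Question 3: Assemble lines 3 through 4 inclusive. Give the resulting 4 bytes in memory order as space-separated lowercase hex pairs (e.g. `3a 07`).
06 7c f2 80

line 3 (lsli): pack op=0x0:5|rd=12:4|imm=124:7 = 0x067c; big→ 06 7c
line 4 (cmp): pack op=0x1e:5|rd=5:4|rs=0:4|pad=0:3 = 0xf280; big→ f2 80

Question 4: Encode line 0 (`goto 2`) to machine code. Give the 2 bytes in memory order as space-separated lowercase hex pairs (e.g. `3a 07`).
L0: goto op=0x1a:5|imm=2:11 ⇒ 0xd002 ⇒ big d0 02

d0 02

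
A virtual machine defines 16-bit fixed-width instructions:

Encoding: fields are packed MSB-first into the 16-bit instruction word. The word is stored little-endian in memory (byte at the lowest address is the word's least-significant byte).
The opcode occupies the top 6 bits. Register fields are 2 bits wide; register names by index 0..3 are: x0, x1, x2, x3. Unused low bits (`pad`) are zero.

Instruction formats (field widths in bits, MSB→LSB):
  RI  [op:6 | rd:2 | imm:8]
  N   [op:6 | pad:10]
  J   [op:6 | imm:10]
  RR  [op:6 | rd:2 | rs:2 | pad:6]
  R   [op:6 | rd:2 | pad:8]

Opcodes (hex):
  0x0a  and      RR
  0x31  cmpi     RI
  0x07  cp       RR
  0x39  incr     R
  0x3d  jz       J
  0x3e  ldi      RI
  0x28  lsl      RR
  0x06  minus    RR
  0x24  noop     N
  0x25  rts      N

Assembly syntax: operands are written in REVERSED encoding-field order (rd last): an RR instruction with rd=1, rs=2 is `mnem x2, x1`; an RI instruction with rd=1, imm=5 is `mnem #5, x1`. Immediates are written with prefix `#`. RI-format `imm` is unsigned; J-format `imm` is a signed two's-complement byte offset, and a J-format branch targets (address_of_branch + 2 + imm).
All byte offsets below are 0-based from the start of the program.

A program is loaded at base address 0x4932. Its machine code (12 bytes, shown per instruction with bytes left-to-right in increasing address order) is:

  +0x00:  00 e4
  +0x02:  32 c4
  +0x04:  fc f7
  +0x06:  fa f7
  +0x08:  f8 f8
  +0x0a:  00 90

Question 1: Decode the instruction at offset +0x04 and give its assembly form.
jz #-4

+0x04: fc f7 ⇒ word 0xf7fc (little)
  op=0xf7fc>>10=0x3d ⇒ jz (J)
  [9:0] imm=1020 (s10→-4) = #-4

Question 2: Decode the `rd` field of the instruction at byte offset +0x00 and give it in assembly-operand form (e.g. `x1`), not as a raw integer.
off 0x00: read 00 e4 as little → 0xe400
  op=0xe400>>10=0x39 ⇒ incr (R)
  [9:8] rd=0 = x0

x0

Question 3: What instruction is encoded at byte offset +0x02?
cmpi #50, x0

@+02  little-endian(32 c4) = 0xc432
  opcode bits[15:10]=0x31: cmpi/RI
  [9:8] rd=0 = x0
  [7:0] imm=50 = #50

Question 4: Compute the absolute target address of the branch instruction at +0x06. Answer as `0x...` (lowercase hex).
@+06  little-endian(fa f7) = 0xf7fa
  op=0xf7fa>>10=0x3d ⇒ jz (J)
  imm@[9:0]=0x3fa (s10→-6) ⇒ #-6
  target = base 0x4932 + off 0x06 + 2 + imm -6 = 0x4934

0x4934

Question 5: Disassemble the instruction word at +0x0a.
noop

@+0a  little-endian(00 90) = 0x9000
  op=0x9000>>10=0x24 ⇒ noop (N)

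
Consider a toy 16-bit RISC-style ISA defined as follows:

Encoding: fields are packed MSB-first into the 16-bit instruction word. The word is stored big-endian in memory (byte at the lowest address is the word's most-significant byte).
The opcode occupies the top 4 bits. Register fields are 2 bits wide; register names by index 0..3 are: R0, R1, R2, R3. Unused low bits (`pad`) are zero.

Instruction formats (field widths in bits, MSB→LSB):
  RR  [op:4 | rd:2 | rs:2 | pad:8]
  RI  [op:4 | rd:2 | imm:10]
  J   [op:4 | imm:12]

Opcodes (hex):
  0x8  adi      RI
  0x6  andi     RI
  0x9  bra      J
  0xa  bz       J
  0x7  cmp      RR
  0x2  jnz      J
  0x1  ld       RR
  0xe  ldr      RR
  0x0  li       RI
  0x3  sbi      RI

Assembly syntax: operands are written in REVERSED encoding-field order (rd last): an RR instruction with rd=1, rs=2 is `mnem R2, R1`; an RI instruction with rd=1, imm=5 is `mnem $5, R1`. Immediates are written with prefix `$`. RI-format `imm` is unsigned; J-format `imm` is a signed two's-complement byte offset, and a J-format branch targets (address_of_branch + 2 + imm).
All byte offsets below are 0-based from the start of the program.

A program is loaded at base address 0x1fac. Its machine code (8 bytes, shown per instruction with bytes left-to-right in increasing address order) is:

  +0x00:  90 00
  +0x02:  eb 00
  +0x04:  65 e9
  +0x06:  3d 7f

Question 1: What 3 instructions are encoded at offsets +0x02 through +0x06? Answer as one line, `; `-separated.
+0x02: eb 00 ⇒ word 0xeb00 (big)
  opcode bits[15:12]=0xe: ldr/RR
  rd@[11:10]=0x2 ⇒ R2
  rs@[9:8]=0x3 ⇒ R3
+0x04: 65 e9 ⇒ word 0x65e9 (big)
  opcode bits[15:12]=0x6: andi/RI
  rd@[11:10]=0x1 ⇒ R1
  imm@[9:0]=0x1e9 ⇒ $489
+0x06: 3d 7f ⇒ word 0x3d7f (big)
  opcode bits[15:12]=0x3: sbi/RI
  rd@[11:10]=0x3 ⇒ R3
  imm@[9:0]=0x17f ⇒ $383

ldr R3, R2; andi $489, R1; sbi $383, R3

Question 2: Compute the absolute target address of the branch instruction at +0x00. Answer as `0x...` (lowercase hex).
0x1fae

[00] 90 00 → 0x9000
  op=0x9000>>12=0x9 ⇒ bra (J)
  imm: (w>>0)&0xfff=0x0 → $0
  target = base 0x1fac + off 0x00 + 2 + imm 0 = 0x1fae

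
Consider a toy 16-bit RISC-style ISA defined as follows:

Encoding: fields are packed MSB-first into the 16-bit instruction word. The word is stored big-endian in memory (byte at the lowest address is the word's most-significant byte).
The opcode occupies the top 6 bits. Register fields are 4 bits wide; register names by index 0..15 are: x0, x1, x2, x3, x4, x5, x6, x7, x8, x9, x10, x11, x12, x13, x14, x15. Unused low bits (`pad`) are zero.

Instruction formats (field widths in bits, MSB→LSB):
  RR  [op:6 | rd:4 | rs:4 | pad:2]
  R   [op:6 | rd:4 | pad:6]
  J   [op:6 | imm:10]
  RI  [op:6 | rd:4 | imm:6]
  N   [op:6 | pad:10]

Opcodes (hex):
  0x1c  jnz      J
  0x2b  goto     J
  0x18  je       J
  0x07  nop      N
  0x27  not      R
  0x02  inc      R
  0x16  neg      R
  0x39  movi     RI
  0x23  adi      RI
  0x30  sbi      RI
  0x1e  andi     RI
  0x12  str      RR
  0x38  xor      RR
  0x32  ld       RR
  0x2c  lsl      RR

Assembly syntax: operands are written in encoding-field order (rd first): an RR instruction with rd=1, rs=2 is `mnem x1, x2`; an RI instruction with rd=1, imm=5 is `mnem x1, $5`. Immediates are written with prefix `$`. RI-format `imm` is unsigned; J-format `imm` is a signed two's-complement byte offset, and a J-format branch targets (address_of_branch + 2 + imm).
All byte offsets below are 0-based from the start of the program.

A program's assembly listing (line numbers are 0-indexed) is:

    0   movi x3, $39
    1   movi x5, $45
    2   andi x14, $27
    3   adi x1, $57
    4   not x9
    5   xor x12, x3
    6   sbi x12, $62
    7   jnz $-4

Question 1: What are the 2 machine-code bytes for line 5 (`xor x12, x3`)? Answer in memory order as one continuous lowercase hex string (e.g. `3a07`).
e30c

L5: xor op=0x38:6|rd=12:4|rs=3:4|pad=0:2 ⇒ 0xe30c ⇒ big e3 0c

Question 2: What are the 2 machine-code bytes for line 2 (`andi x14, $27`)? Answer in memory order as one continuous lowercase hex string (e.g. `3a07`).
L2: andi op=0x1e:6|rd=14:4|imm=27:6 ⇒ 0x7b9b ⇒ big 7b 9b

7b9b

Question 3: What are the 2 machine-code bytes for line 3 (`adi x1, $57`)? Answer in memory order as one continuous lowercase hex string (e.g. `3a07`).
line 3 (adi): pack op=0x23:6|rd=1:4|imm=57:6 = 0x8c79; big→ 8c 79

8c79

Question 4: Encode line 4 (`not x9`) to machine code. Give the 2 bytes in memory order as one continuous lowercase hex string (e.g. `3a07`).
4. not fields op=0x27:6|rd=9:4|pad=0:6 → word 9e40h → 9e 40

9e40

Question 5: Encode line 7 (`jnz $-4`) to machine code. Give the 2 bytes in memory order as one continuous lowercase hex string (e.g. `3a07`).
73fc

7. jnz fields op=0x1c:6|imm=-4:10 → word 73fch → 73 fc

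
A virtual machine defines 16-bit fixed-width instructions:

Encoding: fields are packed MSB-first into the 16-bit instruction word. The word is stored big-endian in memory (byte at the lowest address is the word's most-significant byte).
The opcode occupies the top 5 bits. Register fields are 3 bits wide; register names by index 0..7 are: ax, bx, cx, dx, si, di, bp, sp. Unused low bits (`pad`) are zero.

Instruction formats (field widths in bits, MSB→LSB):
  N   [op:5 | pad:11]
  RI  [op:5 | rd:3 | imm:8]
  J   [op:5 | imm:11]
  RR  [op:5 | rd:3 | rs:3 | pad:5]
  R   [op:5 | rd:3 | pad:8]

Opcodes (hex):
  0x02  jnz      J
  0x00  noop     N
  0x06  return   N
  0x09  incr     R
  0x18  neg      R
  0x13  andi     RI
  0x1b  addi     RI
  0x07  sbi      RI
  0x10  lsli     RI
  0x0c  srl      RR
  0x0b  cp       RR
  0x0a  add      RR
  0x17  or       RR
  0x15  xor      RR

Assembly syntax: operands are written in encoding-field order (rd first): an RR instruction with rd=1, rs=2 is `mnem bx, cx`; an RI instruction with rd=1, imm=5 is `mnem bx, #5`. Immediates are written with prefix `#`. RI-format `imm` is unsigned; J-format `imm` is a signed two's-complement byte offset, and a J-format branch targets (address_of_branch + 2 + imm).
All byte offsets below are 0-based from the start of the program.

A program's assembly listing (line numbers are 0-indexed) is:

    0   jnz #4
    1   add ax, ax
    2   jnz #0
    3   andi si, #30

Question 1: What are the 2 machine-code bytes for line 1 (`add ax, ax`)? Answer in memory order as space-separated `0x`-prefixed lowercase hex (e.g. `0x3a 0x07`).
1. add fields op=0xa:5|rd=0:3|rs=0:3|pad=0:5 → word 5000h → 50 00

0x50 0x00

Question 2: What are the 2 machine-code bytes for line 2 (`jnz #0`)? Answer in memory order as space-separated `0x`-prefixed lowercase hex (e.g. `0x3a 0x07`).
line 2 (jnz): pack op=0x2:5|imm=0:11 = 0x1000; big→ 10 00

0x10 0x00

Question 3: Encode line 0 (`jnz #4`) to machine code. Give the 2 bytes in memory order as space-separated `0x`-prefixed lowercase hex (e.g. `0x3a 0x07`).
0x10 0x04

0. jnz fields op=0x2:5|imm=4:11 → word 1004h → 10 04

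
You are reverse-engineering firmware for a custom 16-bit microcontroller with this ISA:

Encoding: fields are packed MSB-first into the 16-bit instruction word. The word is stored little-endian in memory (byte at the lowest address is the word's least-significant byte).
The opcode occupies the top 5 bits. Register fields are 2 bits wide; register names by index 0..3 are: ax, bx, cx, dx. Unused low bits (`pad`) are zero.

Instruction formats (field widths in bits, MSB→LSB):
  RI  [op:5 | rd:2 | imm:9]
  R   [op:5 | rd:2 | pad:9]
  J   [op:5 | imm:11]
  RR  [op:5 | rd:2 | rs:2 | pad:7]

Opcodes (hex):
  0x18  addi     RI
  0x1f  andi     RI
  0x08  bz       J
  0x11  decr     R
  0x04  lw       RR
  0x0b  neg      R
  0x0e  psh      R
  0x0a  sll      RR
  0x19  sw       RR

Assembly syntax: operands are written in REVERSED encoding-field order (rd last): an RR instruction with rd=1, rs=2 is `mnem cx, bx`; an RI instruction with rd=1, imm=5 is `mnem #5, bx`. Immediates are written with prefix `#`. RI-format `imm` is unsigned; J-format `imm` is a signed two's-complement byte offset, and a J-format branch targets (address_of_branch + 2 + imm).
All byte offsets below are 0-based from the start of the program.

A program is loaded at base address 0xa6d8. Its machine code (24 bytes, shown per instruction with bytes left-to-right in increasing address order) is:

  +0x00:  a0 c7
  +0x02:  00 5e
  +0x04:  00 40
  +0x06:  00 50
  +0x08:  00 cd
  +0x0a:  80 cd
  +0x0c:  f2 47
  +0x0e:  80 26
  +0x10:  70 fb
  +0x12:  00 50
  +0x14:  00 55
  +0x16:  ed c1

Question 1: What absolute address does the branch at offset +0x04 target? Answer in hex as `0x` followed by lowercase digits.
off 0x04: read 00 40 as little → 0x4000
  top 5b → 0x8 → bz [J]
  imm: (w>>0)&0x7ff=0x0 → #0
  target = base 0xa6d8 + off 0x04 + 2 + imm 0 = 0xa6de

0xa6de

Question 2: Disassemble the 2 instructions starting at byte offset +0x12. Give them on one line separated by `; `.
sll ax, ax; sll cx, cx

off 0x12: read 00 50 as little → 0x5000
  op=0x5000>>11=0xa ⇒ sll (RR)
  [10:9] rd=0 = ax
  [8:7] rs=0 = ax
off 0x14: read 00 55 as little → 0x5500
  op=0x5500>>11=0xa ⇒ sll (RR)
  [10:9] rd=2 = cx
  [8:7] rs=2 = cx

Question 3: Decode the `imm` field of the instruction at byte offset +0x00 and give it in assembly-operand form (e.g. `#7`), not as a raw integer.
+0x00: a0 c7 ⇒ word 0xc7a0 (little)
  top 5b → 0x18 → addi [RI]
  rd@[10:9]=0x3 ⇒ dx
  imm@[8:0]=0x1a0 ⇒ #416

#416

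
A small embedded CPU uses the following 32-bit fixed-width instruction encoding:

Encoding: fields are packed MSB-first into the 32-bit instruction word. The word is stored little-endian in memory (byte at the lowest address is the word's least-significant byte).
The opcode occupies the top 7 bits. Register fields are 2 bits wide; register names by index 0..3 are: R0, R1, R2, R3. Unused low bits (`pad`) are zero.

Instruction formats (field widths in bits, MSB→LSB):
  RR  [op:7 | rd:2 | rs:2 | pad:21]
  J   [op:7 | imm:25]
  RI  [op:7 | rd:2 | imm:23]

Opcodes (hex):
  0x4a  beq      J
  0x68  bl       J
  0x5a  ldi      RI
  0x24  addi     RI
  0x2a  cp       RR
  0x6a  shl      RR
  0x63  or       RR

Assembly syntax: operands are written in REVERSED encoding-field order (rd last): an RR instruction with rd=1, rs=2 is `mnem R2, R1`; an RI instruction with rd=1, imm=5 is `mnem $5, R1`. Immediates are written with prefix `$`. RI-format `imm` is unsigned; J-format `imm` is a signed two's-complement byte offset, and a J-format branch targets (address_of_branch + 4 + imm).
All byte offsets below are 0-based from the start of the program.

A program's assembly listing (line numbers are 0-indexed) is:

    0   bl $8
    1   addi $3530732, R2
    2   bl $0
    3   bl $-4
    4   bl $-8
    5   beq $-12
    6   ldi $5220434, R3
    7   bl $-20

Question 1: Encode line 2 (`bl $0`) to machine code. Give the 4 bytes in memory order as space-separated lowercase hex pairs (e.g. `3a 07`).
line 2 (bl): pack op=0x68:7|imm=0:25 = 0xd0000000; little→ 00 00 00 d0

00 00 00 d0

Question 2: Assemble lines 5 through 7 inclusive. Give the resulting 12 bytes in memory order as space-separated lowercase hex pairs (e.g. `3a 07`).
f4 ff ff 95 52 a8 cf b5 ec ff ff d1

L5: beq op=0x4a:7|imm=-12:25 ⇒ 0x95fffff4 ⇒ little f4 ff ff 95
L6: ldi op=0x5a:7|rd=3:2|imm=5220434:23 ⇒ 0xb5cfa852 ⇒ little 52 a8 cf b5
L7: bl op=0x68:7|imm=-20:25 ⇒ 0xd1ffffec ⇒ little ec ff ff d1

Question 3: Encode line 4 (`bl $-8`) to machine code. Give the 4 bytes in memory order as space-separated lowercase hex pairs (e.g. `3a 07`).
f8 ff ff d1

line 4 (bl): pack op=0x68:7|imm=-8:25 = 0xd1fffff8; little→ f8 ff ff d1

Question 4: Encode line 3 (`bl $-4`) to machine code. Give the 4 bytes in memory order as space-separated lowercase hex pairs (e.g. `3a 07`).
3. bl fields op=0x68:7|imm=-4:25 → word d1fffffch → fc ff ff d1

fc ff ff d1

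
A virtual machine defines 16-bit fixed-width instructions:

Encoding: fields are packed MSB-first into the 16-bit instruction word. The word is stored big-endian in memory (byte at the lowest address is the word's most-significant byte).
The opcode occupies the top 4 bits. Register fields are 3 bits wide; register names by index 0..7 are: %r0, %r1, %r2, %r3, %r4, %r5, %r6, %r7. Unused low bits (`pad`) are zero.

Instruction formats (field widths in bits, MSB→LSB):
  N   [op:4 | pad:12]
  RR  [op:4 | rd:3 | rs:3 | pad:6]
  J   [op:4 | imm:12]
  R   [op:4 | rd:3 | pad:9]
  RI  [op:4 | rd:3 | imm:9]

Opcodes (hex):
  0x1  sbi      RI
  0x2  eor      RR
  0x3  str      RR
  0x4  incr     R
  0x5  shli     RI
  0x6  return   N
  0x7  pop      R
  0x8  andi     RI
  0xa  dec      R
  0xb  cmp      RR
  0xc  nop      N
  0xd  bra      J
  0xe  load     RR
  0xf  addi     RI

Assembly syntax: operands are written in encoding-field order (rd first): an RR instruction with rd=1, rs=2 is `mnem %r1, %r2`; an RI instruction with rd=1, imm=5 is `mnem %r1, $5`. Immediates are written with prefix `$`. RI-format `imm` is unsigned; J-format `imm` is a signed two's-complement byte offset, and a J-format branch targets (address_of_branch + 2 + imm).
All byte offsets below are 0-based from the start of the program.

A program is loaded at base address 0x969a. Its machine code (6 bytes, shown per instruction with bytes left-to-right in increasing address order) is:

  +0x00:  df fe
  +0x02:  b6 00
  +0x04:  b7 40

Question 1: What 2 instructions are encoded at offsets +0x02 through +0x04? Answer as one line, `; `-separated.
@+02  big-endian(b6 00) = 0xb600
  opcode bits[15:12]=0xb: cmp/RR
  rd: (w>>9)&0x7=0x3 → %r3
  rs: (w>>6)&0x7=0x0 → %r0
@+04  big-endian(b7 40) = 0xb740
  opcode bits[15:12]=0xb: cmp/RR
  rd: (w>>9)&0x7=0x3 → %r3
  rs: (w>>6)&0x7=0x5 → %r5

cmp %r3, %r0; cmp %r3, %r5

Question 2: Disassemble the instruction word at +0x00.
+0x00: df fe ⇒ word 0xdffe (big)
  top 4b → 0xd → bra [J]
  imm@[11:0]=0xffe (s12→-2) ⇒ $-2

bra $-2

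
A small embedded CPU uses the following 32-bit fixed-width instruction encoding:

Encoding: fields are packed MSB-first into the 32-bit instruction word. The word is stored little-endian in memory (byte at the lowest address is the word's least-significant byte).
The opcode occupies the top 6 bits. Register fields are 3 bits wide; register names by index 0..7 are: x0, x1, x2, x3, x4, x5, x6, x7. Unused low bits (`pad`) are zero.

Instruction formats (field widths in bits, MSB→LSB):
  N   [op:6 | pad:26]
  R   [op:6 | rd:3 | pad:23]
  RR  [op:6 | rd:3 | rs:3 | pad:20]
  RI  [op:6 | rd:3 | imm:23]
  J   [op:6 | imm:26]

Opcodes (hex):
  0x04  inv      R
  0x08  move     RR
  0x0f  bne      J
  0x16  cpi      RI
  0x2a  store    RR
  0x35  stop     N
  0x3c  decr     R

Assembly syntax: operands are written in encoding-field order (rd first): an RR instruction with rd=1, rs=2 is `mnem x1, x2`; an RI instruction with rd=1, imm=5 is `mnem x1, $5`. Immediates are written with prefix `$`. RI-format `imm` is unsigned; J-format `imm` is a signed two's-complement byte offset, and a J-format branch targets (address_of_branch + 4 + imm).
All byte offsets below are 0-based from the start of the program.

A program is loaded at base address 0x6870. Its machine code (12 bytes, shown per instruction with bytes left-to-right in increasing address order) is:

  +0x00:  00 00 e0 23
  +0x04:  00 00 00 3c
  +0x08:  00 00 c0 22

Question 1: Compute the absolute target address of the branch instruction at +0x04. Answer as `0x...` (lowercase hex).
@+04  little-endian(00 00 00 3c) = 0x3c000000
  top 6b → 0xf → bne [J]
  imm@[25:0]=0x0 ⇒ $0
  target = base 0x6870 + off 0x04 + 4 + imm 0 = 0x6878

0x6878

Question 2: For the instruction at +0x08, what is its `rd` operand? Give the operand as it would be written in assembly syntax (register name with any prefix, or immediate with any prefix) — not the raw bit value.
+0x08: 00 00 c0 22 ⇒ word 0x22c00000 (little)
  op=0x22c00000>>26=0x8 ⇒ move (RR)
  [25:23] rd=5 = x5
  [22:20] rs=4 = x4

x5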